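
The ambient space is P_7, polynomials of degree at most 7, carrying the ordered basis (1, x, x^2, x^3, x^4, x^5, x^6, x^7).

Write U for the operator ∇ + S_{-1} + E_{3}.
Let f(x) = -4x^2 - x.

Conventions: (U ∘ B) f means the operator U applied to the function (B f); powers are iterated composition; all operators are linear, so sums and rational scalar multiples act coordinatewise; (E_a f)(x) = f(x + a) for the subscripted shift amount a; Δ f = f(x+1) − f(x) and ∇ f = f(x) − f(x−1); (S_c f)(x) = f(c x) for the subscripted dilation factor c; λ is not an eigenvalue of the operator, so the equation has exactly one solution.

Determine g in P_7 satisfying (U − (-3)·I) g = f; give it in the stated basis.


write g with unknown coordinates in the stated basis and equate coefficients in (U − (-3)·I) g = f
solving from the highest basis element down gives g = -(4/5)x^2 + (9/5)x - 4/25
check: U g = -(8/5)x^2 - (32/5)x + 12/25
so U g − (-3)·g = -4x^2 - x = f ✓

the image equals g(x) = -(4/5)x^2 + (9/5)x - 4/25


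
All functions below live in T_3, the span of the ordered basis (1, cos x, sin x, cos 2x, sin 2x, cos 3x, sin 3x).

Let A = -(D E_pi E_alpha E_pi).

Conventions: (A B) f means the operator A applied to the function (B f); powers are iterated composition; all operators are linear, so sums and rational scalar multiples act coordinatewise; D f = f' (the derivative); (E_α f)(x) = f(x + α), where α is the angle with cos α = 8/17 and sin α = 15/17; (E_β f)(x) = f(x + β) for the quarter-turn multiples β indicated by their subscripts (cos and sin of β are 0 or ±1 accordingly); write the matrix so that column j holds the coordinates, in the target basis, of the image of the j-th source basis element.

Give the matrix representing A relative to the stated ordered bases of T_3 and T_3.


the matrix is [[0, 0, 0, 0, 0, 0, 0]; [0, 15/17, -8/17, 0, 0, 0, 0]; [0, 8/17, 15/17, 0, 0, 0, 0]; [0, 0, 0, 480/289, 322/289, 0, 0]; [0, 0, 0, -322/289, 480/289, 0, 0]; [0, 0, 0, 0, 0, -1485/4913, 14664/4913]; [0, 0, 0, 0, 0, -14664/4913, -1485/4913]] (rows listed top to bottom)

image of 1: 0
image of cos x: (15/17)cos x + (8/17)sin x
image of sin x: -(8/17)cos x + (15/17)sin x
image of cos 2x: (480/289)cos 2x - (322/289)sin 2x
image of sin 2x: (322/289)cos 2x + (480/289)sin 2x
image of cos 3x: -(1485/4913)cos 3x - (14664/4913)sin 3x
image of sin 3x: (14664/4913)cos 3x - (1485/4913)sin 3x
each image's coordinates form column j of the matrix


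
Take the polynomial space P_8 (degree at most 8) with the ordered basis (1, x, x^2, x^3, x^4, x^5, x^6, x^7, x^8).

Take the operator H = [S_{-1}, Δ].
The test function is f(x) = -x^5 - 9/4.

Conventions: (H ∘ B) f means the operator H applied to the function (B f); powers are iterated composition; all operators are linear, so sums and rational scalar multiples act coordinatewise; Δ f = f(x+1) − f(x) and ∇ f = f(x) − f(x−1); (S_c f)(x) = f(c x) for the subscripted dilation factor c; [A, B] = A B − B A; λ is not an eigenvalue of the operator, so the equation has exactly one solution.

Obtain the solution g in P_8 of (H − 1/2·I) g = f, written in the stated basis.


the image equals g(x) = 2x^5 + 40x^4 - 640x^3 - 7600x^2 + 60160x + 476185/2

write g with unknown coordinates in the stated basis and equate coefficients in (H − 1/2·I) g = f
solving from the highest basis element down gives g = 2x^5 + 40x^4 - 640x^3 - 7600x^2 + 60160x + 476185/2
check: H g = 20x^4 - 320x^3 - 3800x^2 + 30080x + 119044
so H g − 1/2·g = -x^5 - 9/4 = f ✓


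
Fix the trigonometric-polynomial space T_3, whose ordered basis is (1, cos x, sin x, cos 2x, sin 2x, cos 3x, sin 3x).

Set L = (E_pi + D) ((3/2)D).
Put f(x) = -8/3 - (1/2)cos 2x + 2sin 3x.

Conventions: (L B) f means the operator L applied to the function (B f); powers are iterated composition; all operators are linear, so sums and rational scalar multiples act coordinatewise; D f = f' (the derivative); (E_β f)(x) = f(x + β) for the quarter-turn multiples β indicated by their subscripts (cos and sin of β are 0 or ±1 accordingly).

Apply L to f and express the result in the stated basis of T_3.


the image equals g(x) = 3cos 2x + (3/2)sin 2x - 9cos 3x - 27sin 3x

D f = sin 2x + 6cos 3x
((3/2)D) f = (3/2)sin 2x + 9cos 3x
E_pi ((3/2)D) f = (3/2)sin 2x - 9cos 3x
D ((3/2)D) f = 3cos 2x - 27sin 3x
(E_pi + D) ((3/2)D) f = 3cos 2x + (3/2)sin 2x - 9cos 3x - 27sin 3x


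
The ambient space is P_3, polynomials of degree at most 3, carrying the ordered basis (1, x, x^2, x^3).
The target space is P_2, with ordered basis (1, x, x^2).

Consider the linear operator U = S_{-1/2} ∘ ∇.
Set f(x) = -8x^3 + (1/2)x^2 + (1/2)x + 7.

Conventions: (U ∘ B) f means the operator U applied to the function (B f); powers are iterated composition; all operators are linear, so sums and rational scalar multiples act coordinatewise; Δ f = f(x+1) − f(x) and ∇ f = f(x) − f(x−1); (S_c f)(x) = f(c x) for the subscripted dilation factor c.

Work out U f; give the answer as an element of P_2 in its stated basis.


∇ f = -24x^2 + 25x - 8
S_{-1/2} ∇ f = -6x^2 - (25/2)x - 8

the result is g(x) = -6x^2 - (25/2)x - 8


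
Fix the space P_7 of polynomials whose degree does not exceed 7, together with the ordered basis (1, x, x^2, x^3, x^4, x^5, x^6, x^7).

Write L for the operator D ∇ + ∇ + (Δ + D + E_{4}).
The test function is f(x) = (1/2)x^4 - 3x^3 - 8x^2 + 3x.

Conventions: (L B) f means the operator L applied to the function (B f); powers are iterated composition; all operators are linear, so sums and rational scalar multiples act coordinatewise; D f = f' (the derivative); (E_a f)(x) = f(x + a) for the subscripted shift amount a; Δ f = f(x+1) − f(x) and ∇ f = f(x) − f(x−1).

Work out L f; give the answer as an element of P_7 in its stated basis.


the image equals g(x) = (1/2)x^4 + 11x^3 - 17x^2 - 145x - 182

∇ f = 2x^3 - 12x^2 - 5x + 15/2
D ∇ f = 6x^2 - 24x - 5
∇ f = 2x^3 - 12x^2 - 5x + 15/2
Δ f = 2x^3 - 6x^2 - 23x - 15/2
D f = 2x^3 - 9x^2 - 16x + 3
E_{4} f = (1/2)x^4 + 5x^3 + 4x^2 - 77x - 180
(Δ + D + E_{4}) f = (1/2)x^4 + 9x^3 - 11x^2 - 116x - 369/2
(D ∇ + ∇ + (Δ + D + E_{4})) f = (1/2)x^4 + 11x^3 - 17x^2 - 145x - 182


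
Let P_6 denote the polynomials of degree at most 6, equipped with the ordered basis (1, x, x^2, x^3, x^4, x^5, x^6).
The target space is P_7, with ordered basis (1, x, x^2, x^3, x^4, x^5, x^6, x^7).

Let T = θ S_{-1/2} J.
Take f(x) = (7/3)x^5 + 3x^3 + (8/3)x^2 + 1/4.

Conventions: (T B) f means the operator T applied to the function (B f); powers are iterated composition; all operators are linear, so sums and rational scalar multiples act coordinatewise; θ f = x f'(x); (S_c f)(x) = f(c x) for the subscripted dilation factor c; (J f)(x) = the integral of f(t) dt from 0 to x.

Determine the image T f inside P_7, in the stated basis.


the image equals g(x) = (7/192)x^6 + (3/16)x^4 - (1/3)x^3 - (1/8)x

J f = (7/18)x^6 + (3/4)x^4 + (8/9)x^3 + (1/4)x
S_{-1/2} J f = (7/1152)x^6 + (3/64)x^4 - (1/9)x^3 - (1/8)x
θ S_{-1/2} J f = (7/192)x^6 + (3/16)x^4 - (1/3)x^3 - (1/8)x


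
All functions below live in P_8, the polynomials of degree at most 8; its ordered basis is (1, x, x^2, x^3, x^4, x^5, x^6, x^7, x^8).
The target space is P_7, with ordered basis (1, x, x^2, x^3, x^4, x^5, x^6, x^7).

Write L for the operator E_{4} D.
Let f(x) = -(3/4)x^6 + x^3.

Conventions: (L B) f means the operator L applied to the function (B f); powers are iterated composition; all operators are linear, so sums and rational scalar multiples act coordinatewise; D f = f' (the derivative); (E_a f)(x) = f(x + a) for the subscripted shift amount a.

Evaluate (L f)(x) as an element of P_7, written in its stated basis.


D f = -(9/2)x^5 + 3x^2
E_{4} D f = -(9/2)x^5 - 90x^4 - 720x^3 - 2877x^2 - 5736x - 4560

the result is g(x) = -(9/2)x^5 - 90x^4 - 720x^3 - 2877x^2 - 5736x - 4560


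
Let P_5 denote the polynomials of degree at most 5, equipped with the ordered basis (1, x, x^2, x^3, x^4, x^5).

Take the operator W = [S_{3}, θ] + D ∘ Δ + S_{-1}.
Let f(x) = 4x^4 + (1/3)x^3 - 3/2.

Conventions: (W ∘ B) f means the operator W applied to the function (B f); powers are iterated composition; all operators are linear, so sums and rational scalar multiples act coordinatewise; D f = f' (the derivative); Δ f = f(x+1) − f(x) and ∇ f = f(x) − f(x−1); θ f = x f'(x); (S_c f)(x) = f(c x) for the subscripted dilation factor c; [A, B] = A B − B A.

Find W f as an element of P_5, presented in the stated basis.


θ f = 16x^4 + x^3
S_{3} θ f = 1296x^4 + 27x^3
S_{3} f = 324x^4 + 9x^3 - 3/2
θ S_{3} f = 1296x^4 + 27x^3
[S_{3}, θ] f = 0
Δ f = 16x^3 + 25x^2 + 17x + 13/3
D Δ f = 48x^2 + 50x + 17
S_{-1} f = 4x^4 - (1/3)x^3 - 3/2
([S_{3}, θ] + D ∘ Δ + S_{-1}) f = 4x^4 - (1/3)x^3 + 48x^2 + 50x + 31/2

g(x) = 4x^4 - (1/3)x^3 + 48x^2 + 50x + 31/2


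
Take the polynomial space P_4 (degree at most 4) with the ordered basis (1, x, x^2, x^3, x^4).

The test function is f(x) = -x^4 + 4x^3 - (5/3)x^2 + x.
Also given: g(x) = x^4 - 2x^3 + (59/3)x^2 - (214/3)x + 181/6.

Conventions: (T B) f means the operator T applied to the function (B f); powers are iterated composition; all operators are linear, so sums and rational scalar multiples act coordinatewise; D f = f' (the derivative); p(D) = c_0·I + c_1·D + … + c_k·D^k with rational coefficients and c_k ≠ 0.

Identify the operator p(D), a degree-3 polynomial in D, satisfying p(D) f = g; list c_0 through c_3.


D^0 f = -x^4 + 4x^3 - (5/3)x^2 + x
D^1 f = -4x^3 + 12x^2 - (10/3)x + 1
D^2 f = -12x^2 + 24x - 10/3
D^3 f = -24x + 24
matching coefficients of g against c_0 f + c_1 Df + … from the top degree down determines the c_i
solution: c_0 = -1, c_1 = -1/2, c_2 = -2, c_3 = 1

p(D) = -I − (1/2)·D − 2·D^2 + D^3, i.e. c_0 = -1, c_1 = -1/2, c_2 = -2, c_3 = 1


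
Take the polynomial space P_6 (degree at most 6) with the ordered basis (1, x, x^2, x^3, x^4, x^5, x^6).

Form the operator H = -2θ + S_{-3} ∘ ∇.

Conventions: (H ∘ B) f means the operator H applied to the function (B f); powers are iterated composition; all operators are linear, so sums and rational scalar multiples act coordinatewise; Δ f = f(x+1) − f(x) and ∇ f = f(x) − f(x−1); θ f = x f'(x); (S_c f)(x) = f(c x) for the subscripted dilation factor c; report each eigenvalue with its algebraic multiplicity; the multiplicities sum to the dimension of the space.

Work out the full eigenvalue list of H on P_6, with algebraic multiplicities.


λ = -12 (multiplicity 1), λ = -10 (multiplicity 1), λ = -8 (multiplicity 1), λ = -6 (multiplicity 1), λ = -4 (multiplicity 1), λ = -2 (multiplicity 1), λ = 0 (multiplicity 1)

image of 1: 0
image of x: -2x + 1
image of x^2: -4x^2 - 6x - 1
image of x^3: -6x^3 + 27x^2 + 9x + 1
image of x^4: -8x^4 - 108x^3 - 54x^2 - 12x - 1
image of x^5: -10x^5 + 405x^4 + 270x^3 + 90x^2 + 15x + 1
image of x^6: -12x^6 - 1458x^5 - 1215x^4 - 540x^3 - 135x^2 - 18x - 1
the matrix is upper triangular; its diagonal is (0, -2, -4, -6, -8, -10, -12)
for a triangular matrix the eigenvalues are the diagonal entries, with algebraic multiplicity their repetition count


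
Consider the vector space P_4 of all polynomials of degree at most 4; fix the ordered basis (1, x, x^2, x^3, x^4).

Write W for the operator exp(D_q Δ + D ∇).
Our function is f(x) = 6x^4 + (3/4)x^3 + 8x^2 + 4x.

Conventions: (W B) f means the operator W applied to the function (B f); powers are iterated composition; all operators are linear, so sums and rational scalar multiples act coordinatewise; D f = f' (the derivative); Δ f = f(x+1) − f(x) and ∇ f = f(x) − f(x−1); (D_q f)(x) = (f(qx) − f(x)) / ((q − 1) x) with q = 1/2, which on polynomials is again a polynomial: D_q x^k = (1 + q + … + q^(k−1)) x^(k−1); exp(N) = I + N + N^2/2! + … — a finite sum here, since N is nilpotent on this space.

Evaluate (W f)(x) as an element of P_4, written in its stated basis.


g(x) = 6x^4 + (3/4)x^3 + 122x^2 - (49/8)x + 308

order-1 term: 114x^2 - (81/8)x + 80
order-2 term: 228
the series for exp(D_q Δ + D ∇) f terminates at order 2
exp(D_q Δ + D ∇) f = 6x^4 + (3/4)x^3 + 122x^2 - (49/8)x + 308


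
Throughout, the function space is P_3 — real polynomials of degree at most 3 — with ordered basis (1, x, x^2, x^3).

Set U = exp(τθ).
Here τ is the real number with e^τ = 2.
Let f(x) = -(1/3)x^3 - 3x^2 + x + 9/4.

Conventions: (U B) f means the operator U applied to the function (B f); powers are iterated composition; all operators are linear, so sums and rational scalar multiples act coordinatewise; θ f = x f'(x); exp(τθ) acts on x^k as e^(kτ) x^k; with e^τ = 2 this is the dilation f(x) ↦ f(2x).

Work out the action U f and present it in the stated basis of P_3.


exp(τθ) x^k = e^(kτ) x^k; with e^τ = 2 this sends x^k to 2^k x^k
x ↦ 2 x
x^2 ↦ 4 x^2
x^3 ↦ 8 x^3
applying this coordinatewise to f: exp(τθ) f = -(8/3)x^3 - 12x^2 + 2x + 9/4

g(x) = -(8/3)x^3 - 12x^2 + 2x + 9/4


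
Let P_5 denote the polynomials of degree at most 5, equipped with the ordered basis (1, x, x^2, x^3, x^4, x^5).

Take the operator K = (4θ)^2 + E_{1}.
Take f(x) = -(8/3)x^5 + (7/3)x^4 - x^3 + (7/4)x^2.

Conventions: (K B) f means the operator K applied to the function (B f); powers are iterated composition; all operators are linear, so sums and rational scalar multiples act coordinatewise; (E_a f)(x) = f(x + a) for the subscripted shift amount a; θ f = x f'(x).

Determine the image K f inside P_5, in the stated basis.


g(x) = -(3208/3)x^5 + (1759/3)x^4 - (487/3)x^3 + (1177/12)x^2 - (7/2)x + 5/12

θ f = -(40/3)x^5 + (28/3)x^4 - 3x^3 + (7/2)x^2
(4θ) f = -(160/3)x^5 + (112/3)x^4 - 12x^3 + 14x^2
θ (4θ) f = -(800/3)x^5 + (448/3)x^4 - 36x^3 + 28x^2
(4θ) (4θ) f = -(3200/3)x^5 + (1792/3)x^4 - 144x^3 + 112x^2
E_{1} f = -(8/3)x^5 - 11x^4 - (55/3)x^3 - (167/12)x^2 - (7/2)x + 5/12
((4θ)^2 + E_{1}) f = -(3208/3)x^5 + (1759/3)x^4 - (487/3)x^3 + (1177/12)x^2 - (7/2)x + 5/12


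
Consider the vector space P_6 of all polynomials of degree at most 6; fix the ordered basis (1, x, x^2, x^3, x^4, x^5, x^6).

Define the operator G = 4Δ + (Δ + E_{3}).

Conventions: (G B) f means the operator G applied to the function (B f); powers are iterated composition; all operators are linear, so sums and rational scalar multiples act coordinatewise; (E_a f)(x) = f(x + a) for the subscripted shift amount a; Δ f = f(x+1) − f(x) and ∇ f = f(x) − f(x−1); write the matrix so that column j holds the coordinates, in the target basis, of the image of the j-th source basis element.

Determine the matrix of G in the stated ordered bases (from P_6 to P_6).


image of 1: 1
image of x: x + 8
image of x^2: x^2 + 16x + 14
image of x^3: x^3 + 24x^2 + 42x + 32
image of x^4: x^4 + 32x^3 + 84x^2 + 128x + 86
image of x^5: x^5 + 40x^4 + 140x^3 + 320x^2 + 430x + 248
image of x^6: x^6 + 48x^5 + 210x^4 + 640x^3 + 1290x^2 + 1488x + 734
each image's coordinates form column j of the matrix

the matrix is [[1, 8, 14, 32, 86, 248, 734]; [0, 1, 16, 42, 128, 430, 1488]; [0, 0, 1, 24, 84, 320, 1290]; [0, 0, 0, 1, 32, 140, 640]; [0, 0, 0, 0, 1, 40, 210]; [0, 0, 0, 0, 0, 1, 48]; [0, 0, 0, 0, 0, 0, 1]] (rows listed top to bottom)


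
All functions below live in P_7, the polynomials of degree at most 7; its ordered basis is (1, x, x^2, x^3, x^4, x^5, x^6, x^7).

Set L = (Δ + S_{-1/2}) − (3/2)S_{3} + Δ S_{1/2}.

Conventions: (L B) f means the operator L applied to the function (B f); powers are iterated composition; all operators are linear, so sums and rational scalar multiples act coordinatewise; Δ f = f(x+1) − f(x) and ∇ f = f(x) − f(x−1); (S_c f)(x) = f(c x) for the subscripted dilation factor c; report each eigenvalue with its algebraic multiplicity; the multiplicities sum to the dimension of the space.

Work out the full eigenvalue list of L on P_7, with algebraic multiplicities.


λ = -419905/128 (multiplicity 1), λ = -69983/64 (multiplicity 1), λ = -11665/32 (multiplicity 1), λ = -1943/16 (multiplicity 1), λ = -325/8 (multiplicity 1), λ = -53/4 (multiplicity 1), λ = -5 (multiplicity 1), λ = -1/2 (multiplicity 1)

image of 1: -1/2
image of x: -5x + 3/2
image of x^2: -(53/4)x^2 + (5/2)x + 5/4
image of x^3: -(325/8)x^3 + (27/8)x^2 + (27/8)x + 9/8
image of x^4: -(1943/16)x^4 + (17/4)x^3 + (51/8)x^2 + (17/4)x + 17/16
image of x^5: -(11665/32)x^5 + (165/32)x^4 + (165/16)x^3 + (165/16)x^2 + (165/32)x + 33/32
image of x^6: -(69983/64)x^6 + (195/32)x^5 + (975/64)x^4 + (325/16)x^3 + (975/64)x^2 + (195/32)x + 65/64
image of x^7: -(419905/128)x^7 + (903/128)x^6 + (2709/128)x^5 + (4515/128)x^4 + (4515/128)x^3 + (2709/128)x^2 + (903/128)x + 129/128
the matrix is upper triangular; its diagonal is (-1/2, -5, -53/4, -325/8, -1943/16, -11665/32, -69983/64, -419905/128)
for a triangular matrix the eigenvalues are the diagonal entries, with algebraic multiplicity their repetition count


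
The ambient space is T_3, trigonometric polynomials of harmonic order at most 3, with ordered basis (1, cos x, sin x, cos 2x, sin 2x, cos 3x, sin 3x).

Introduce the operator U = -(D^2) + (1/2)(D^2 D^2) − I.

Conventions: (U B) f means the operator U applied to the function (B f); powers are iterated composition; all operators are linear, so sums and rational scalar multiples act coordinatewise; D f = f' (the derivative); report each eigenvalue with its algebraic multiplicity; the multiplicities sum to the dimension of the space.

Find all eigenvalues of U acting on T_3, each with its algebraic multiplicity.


image of 1: -1
image of cos x: (1/2)cos x
image of sin x: (1/2)sin x
image of cos 2x: 11cos 2x
image of sin 2x: 11sin 2x
image of cos 3x: (97/2)cos 3x
image of sin 3x: (97/2)sin 3x
the matrix is diagonal; its diagonal is (-1, 1/2, 1/2, 11, 11, 97/2, 97/2)
for a triangular matrix the eigenvalues are the diagonal entries, with algebraic multiplicity their repetition count

λ = -1 (multiplicity 1), λ = 1/2 (multiplicity 2), λ = 11 (multiplicity 2), λ = 97/2 (multiplicity 2)


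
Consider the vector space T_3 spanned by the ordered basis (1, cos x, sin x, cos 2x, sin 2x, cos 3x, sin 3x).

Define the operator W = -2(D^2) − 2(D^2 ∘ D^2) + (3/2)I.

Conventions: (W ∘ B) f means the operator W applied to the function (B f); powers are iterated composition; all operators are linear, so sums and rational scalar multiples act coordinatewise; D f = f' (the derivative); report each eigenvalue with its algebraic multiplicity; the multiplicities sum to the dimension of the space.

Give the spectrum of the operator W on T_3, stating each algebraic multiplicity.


λ = -285/2 (multiplicity 2), λ = -45/2 (multiplicity 2), λ = 3/2 (multiplicity 3)

image of 1: 3/2
image of cos x: (3/2)cos x
image of sin x: (3/2)sin x
image of cos 2x: -(45/2)cos 2x
image of sin 2x: -(45/2)sin 2x
image of cos 3x: -(285/2)cos 3x
image of sin 3x: -(285/2)sin 3x
the matrix is diagonal; its diagonal is (3/2, 3/2, 3/2, -45/2, -45/2, -285/2, -285/2)
for a triangular matrix the eigenvalues are the diagonal entries, with algebraic multiplicity their repetition count


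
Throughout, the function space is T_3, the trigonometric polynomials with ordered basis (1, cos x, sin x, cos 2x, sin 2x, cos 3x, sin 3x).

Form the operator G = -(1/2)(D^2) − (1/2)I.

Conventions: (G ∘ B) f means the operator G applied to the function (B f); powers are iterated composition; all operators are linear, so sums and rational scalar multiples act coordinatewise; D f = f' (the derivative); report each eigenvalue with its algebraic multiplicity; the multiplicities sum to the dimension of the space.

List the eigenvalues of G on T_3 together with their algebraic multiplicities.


image of 1: -1/2
image of cos x: 0
image of sin x: 0
image of cos 2x: (3/2)cos 2x
image of sin 2x: (3/2)sin 2x
image of cos 3x: 4cos 3x
image of sin 3x: 4sin 3x
the matrix is diagonal; its diagonal is (-1/2, 0, 0, 3/2, 3/2, 4, 4)
for a triangular matrix the eigenvalues are the diagonal entries, with algebraic multiplicity their repetition count

λ = -1/2 (multiplicity 1), λ = 0 (multiplicity 2), λ = 3/2 (multiplicity 2), λ = 4 (multiplicity 2)


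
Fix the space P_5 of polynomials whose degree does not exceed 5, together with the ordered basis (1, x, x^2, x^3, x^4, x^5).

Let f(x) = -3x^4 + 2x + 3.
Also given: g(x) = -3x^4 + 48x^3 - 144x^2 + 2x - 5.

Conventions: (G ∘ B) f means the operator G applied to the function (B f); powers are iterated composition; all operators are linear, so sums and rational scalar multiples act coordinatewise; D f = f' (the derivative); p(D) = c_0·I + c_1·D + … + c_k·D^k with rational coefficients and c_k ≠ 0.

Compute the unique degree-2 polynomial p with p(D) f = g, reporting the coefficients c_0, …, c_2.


p(D) = I − 4·D + 4·D^2, i.e. c_0 = 1, c_1 = -4, c_2 = 4

D^0 f = -3x^4 + 2x + 3
D^1 f = -12x^3 + 2
D^2 f = -36x^2
matching coefficients of g against c_0 f + c_1 Df + … from the top degree down determines the c_i
solution: c_0 = 1, c_1 = -4, c_2 = 4


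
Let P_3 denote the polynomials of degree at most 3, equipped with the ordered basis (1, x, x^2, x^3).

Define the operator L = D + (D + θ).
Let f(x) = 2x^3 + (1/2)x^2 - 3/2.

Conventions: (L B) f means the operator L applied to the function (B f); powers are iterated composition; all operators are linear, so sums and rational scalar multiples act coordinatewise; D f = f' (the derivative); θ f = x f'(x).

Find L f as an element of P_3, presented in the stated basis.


D f = 6x^2 + x
D f = 6x^2 + x
θ f = 6x^3 + x^2
(D + θ) f = 6x^3 + 7x^2 + x
(D + (D + θ)) f = 6x^3 + 13x^2 + 2x

the image equals g(x) = 6x^3 + 13x^2 + 2x


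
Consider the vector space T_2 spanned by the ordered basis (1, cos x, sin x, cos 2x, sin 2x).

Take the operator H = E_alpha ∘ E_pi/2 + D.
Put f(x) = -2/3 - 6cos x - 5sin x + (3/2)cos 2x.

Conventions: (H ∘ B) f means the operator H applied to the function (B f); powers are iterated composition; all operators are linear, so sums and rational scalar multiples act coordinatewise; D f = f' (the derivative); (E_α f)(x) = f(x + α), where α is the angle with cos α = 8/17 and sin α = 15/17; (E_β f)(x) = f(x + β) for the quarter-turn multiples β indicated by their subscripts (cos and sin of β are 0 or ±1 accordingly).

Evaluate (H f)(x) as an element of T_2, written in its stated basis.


g(x) = -2/3 - (35/17)cos x + (225/17)sin x + (483/578)cos 2x - (507/289)sin 2x

E_pi/2 f = -2/3 - 5cos x + 6sin x - (3/2)cos 2x
E_alpha E_pi/2 f = -2/3 + (50/17)cos x + (123/17)sin x + (483/578)cos 2x + (360/289)sin 2x
D f = -5cos x + 6sin x - 3sin 2x
(E_alpha ∘ E_pi/2 + D) f = -2/3 - (35/17)cos x + (225/17)sin x + (483/578)cos 2x - (507/289)sin 2x


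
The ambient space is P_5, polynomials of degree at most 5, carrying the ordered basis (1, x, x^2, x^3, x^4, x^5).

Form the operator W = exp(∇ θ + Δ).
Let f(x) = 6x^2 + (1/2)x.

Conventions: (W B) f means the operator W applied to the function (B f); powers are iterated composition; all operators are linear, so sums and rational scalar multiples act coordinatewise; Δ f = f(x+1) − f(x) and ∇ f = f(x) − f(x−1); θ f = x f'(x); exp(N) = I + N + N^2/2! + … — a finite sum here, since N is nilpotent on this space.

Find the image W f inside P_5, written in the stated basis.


order-1 term: 36x - 5
order-2 term: 36
the series for exp(∇ θ + Δ) f terminates at order 2
exp(∇ θ + Δ) f = 6x^2 + (73/2)x + 31

the result is g(x) = 6x^2 + (73/2)x + 31


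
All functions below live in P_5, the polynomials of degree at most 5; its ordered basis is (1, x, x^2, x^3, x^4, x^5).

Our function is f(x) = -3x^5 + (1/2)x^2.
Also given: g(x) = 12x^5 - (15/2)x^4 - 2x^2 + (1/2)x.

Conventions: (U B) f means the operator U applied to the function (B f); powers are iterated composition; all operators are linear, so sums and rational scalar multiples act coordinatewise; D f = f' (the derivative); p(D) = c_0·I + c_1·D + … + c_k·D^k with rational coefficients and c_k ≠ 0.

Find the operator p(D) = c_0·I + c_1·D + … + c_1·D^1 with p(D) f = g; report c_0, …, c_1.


p(D) = -4·I + (1/2)·D, i.e. c_0 = -4, c_1 = 1/2

D^0 f = -3x^5 + (1/2)x^2
D^1 f = -15x^4 + x
matching coefficients of g against c_0 f + c_1 Df + … from the top degree down determines the c_i
solution: c_0 = -4, c_1 = 1/2


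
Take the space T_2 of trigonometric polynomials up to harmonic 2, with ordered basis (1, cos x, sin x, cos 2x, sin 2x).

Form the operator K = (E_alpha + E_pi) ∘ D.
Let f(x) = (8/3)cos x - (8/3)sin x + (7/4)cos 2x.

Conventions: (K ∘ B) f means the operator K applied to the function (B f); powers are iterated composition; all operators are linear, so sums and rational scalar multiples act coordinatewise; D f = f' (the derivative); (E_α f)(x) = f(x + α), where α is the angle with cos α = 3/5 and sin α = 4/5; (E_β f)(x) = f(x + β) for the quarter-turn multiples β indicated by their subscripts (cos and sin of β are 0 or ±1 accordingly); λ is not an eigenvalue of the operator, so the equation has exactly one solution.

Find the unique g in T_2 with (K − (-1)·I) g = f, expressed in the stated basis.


g(x) = -(8/3)cos x - 8sin x - (161/292)cos 2x + (63/73)sin 2x

write g with unknown coordinates in the stated basis and equate coefficients in (K − (-1)·I) g = f
solving from the highest basis element down gives g = -(8/3)cos x - 8sin x - (161/292)cos 2x + (63/73)sin 2x
check: K g = (16/3)cos x + (16/3)sin x + (168/73)cos 2x - (63/73)sin 2x
so K g − (-1)·g = (8/3)cos x - (8/3)sin x + (7/4)cos 2x = f ✓


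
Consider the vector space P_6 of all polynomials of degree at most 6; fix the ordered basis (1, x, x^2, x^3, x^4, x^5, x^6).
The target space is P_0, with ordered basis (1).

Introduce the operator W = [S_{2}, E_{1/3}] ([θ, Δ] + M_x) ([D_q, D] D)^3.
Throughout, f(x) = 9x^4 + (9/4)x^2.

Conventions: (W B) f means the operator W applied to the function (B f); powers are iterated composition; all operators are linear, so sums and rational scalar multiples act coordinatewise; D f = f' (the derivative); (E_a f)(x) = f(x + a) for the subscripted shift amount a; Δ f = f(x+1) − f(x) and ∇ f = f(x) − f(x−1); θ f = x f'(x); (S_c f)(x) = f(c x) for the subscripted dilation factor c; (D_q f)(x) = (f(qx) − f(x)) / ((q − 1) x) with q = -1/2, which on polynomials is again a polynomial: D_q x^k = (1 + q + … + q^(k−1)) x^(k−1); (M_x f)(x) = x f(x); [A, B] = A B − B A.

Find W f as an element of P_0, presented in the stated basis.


g(x) = 0

D f = 36x^3 + (9/2)x
D D f = 108x^2 + 9/2
D_q D D f = 54x
D_q D f = 27x^2 + 9/2
D D_q D f = 54x
[D_q, D] D f = 0
D ([D_q, D] D) f = 0
D D ([D_q, D] D) f = 0
D_q D D ([D_q, D] D) f = 0
D_q D ([D_q, D] D) f = 0
D D_q D ([D_q, D] D) f = 0
[D_q, D] D ([D_q, D] D) f = 0
D ([D_q, D] D) ([D_q, D] D) f = 0
D D ([D_q, D] D) ([D_q, D] D) f = 0
D_q D D ([D_q, D] D) ([D_q, D] D) f = 0
D_q D ([D_q, D] D) ([D_q, D] D) f = 0
D D_q D ([D_q, D] D) ([D_q, D] D) f = 0
[D_q, D] D ([D_q, D] D) ([D_q, D] D) f = 0
Δ ([D_q, D] D)^3 f = 0
θ Δ ([D_q, D] D)^3 f = 0
θ ([D_q, D] D)^3 f = 0
Δ θ ([D_q, D] D)^3 f = 0
[θ, Δ] ([D_q, D] D)^3 f = 0
M_x ([D_q, D] D)^3 f = 0
([θ, Δ] + M_x) ([D_q, D] D)^3 f = 0
E_{1/3} ([θ, Δ] + M_x) ([D_q, D] D)^3 f = 0
S_{2} E_{1/3} ([θ, Δ] + M_x) ([D_q, D] D)^3 f = 0
S_{2} ([θ, Δ] + M_x) ([D_q, D] D)^3 f = 0
E_{1/3} S_{2} ([θ, Δ] + M_x) ([D_q, D] D)^3 f = 0
[S_{2}, E_{1/3}] ([θ, Δ] + M_x) ([D_q, D] D)^3 f = 0


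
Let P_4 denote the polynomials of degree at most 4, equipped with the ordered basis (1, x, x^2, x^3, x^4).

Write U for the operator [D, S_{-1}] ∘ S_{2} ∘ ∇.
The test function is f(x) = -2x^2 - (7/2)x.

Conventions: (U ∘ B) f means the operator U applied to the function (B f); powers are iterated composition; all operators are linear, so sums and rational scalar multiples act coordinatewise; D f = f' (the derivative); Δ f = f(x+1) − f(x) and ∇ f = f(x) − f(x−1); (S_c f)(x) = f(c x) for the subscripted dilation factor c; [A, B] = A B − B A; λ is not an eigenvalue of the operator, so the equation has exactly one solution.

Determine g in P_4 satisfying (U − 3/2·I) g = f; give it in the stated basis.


g(x) = (4/3)x^2 + (7/3)x - 64/9

write g with unknown coordinates in the stated basis and equate coefficients in (U − 3/2·I) g = f
solving from the highest basis element down gives g = (4/3)x^2 + (7/3)x - 64/9
check: U g = -32/3
so U g − 3/2·g = -2x^2 - (7/2)x = f ✓


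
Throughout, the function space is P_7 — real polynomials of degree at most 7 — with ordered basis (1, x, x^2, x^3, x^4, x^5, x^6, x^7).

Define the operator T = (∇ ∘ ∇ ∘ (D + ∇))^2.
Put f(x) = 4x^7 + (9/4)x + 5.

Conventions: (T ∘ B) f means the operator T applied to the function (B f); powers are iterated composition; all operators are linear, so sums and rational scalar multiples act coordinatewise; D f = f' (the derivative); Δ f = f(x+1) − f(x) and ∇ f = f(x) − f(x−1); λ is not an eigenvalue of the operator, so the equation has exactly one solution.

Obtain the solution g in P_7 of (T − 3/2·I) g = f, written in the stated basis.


write g with unknown coordinates in the stated basis and equate coefficients in (T − 3/2·I) g = f
solving from the highest basis element down gives g = -(8/3)x^7 - (71683/2)x + 268790/3
check: T g = -53760x + 134400
so T g − 3/2·g = 4x^7 + (9/4)x + 5 = f ✓

the image equals g(x) = -(8/3)x^7 - (71683/2)x + 268790/3


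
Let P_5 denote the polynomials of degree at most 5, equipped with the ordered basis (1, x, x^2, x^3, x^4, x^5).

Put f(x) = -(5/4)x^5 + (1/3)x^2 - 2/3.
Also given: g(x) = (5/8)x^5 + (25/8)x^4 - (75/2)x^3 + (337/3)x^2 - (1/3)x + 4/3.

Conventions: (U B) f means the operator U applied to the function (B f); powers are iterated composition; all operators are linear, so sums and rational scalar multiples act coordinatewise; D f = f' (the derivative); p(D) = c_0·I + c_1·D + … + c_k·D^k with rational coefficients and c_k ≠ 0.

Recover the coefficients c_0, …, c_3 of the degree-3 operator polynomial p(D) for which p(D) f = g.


c_0 = -1/2, c_1 = -1/2, c_2 = 3/2, c_3 = -3/2

D^0 f = -(5/4)x^5 + (1/3)x^2 - 2/3
D^1 f = -(25/4)x^4 + (2/3)x
D^2 f = -25x^3 + 2/3
D^3 f = -75x^2
matching coefficients of g against c_0 f + c_1 Df + … from the top degree down determines the c_i
solution: c_0 = -1/2, c_1 = -1/2, c_2 = 3/2, c_3 = -3/2


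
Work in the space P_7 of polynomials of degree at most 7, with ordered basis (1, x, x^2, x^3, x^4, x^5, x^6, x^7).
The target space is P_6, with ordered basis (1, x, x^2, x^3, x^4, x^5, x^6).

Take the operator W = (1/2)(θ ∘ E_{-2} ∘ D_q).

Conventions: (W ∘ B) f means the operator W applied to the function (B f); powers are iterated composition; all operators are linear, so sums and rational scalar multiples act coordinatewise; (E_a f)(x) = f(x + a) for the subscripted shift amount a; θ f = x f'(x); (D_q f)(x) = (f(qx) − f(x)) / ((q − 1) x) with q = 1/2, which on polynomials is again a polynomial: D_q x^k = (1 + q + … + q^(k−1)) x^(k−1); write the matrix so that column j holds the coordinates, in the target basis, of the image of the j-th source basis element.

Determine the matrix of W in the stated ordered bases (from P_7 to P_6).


the matrix is [[0, 0, 0, 0, 0, 0, 0, 0]; [0, 0, 3/4, -7/2, 45/4, -31, 315/4, -381/2]; [0, 0, 0, 7/4, -45/4, 93/2, -315/2, 1905/4]; [0, 0, 0, 0, 45/16, -93/4, 945/8, -1905/4]; [0, 0, 0, 0, 0, 31/8, -315/8, 1905/8]; [0, 0, 0, 0, 0, 0, 315/64, -1905/32]; [0, 0, 0, 0, 0, 0, 0, 381/64]] (rows listed top to bottom)

image of 1: 0
image of x: 0
image of x^2: (3/4)x
image of x^3: (7/4)x^2 - (7/2)x
image of x^4: (45/16)x^3 - (45/4)x^2 + (45/4)x
image of x^5: (31/8)x^4 - (93/4)x^3 + (93/2)x^2 - 31x
image of x^6: (315/64)x^5 - (315/8)x^4 + (945/8)x^3 - (315/2)x^2 + (315/4)x
image of x^7: (381/64)x^6 - (1905/32)x^5 + (1905/8)x^4 - (1905/4)x^3 + (1905/4)x^2 - (381/2)x
each image's coordinates form column j of the matrix


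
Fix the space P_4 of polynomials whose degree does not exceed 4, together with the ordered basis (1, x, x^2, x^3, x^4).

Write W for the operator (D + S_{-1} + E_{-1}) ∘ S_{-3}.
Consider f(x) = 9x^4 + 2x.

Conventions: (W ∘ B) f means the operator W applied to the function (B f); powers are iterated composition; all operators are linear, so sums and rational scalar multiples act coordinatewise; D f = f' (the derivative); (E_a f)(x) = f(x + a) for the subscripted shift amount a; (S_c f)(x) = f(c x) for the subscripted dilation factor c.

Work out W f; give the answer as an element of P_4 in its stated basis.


the result is g(x) = 1458x^4 + 4374x^2 - 2916x + 729

S_{-3} f = 729x^4 - 6x
D S_{-3} f = 2916x^3 - 6
S_{-1} S_{-3} f = 729x^4 + 6x
E_{-1} S_{-3} f = 729x^4 - 2916x^3 + 4374x^2 - 2922x + 735
(D + S_{-1} + E_{-1}) S_{-3} f = 1458x^4 + 4374x^2 - 2916x + 729


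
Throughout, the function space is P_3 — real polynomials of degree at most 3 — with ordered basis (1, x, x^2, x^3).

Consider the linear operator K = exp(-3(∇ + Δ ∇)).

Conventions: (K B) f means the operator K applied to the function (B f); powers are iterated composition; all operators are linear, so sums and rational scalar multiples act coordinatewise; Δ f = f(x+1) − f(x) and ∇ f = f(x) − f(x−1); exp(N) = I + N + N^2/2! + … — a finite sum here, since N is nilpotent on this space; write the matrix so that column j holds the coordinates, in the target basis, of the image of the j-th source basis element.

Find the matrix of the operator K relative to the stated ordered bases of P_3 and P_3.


image of 1: 1
image of x: x - 3
image of x^2: x^2 - 6x + 6
image of x^3: x^3 - 9x^2 + 18x - 3
each image's coordinates form column j of the matrix

the matrix is [[1, -3, 6, -3]; [0, 1, -6, 18]; [0, 0, 1, -9]; [0, 0, 0, 1]] (rows listed top to bottom)


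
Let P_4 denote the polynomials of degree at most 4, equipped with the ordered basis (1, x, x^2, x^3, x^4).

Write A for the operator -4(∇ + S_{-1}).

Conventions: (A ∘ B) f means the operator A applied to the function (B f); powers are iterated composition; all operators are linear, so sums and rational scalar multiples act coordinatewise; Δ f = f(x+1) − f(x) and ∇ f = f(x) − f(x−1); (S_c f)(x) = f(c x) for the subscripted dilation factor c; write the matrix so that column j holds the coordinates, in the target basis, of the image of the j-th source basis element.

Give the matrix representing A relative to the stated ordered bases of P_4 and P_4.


the matrix is [[-4, -4, 4, -4, 4]; [0, 4, -8, 12, -16]; [0, 0, -4, -12, 24]; [0, 0, 0, 4, -16]; [0, 0, 0, 0, -4]] (rows listed top to bottom)

image of 1: -4
image of x: 4x - 4
image of x^2: -4x^2 - 8x + 4
image of x^3: 4x^3 - 12x^2 + 12x - 4
image of x^4: -4x^4 - 16x^3 + 24x^2 - 16x + 4
each image's coordinates form column j of the matrix


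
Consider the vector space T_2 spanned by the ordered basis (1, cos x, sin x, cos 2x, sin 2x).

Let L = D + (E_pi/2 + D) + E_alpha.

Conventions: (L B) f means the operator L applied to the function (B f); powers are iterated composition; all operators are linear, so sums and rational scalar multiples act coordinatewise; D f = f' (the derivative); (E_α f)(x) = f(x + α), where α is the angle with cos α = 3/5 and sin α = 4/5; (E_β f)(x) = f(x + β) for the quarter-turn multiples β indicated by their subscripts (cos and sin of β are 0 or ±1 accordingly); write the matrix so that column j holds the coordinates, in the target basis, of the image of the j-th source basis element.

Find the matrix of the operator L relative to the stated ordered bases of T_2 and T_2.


image of 1: 2
image of cos x: (3/5)cos x - (19/5)sin x
image of sin x: (19/5)cos x + (3/5)sin x
image of cos 2x: -(32/25)cos 2x - (124/25)sin 2x
image of sin 2x: (124/25)cos 2x - (32/25)sin 2x
each image's coordinates form column j of the matrix

the matrix is [[2, 0, 0, 0, 0]; [0, 3/5, 19/5, 0, 0]; [0, -19/5, 3/5, 0, 0]; [0, 0, 0, -32/25, 124/25]; [0, 0, 0, -124/25, -32/25]] (rows listed top to bottom)


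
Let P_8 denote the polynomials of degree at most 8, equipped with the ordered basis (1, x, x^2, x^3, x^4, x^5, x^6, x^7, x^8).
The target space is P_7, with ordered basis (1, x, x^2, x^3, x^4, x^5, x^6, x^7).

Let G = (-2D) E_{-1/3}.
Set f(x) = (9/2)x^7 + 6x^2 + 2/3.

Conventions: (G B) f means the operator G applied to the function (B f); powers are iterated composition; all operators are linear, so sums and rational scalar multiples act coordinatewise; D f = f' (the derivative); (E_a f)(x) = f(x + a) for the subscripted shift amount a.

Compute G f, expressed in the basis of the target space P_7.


E_{-1/3} f = (9/2)x^7 - (21/2)x^6 + (21/2)x^5 - (35/6)x^4 + (35/18)x^3 + (101/18)x^2 - (641/162)x + 647/486
D E_{-1/3} f = (63/2)x^6 - 63x^5 + (105/2)x^4 - (70/3)x^3 + (35/6)x^2 + (101/9)x - 641/162
(-2D) E_{-1/3} f = -63x^6 + 126x^5 - 105x^4 + (140/3)x^3 - (35/3)x^2 - (202/9)x + 641/81

the image equals g(x) = -63x^6 + 126x^5 - 105x^4 + (140/3)x^3 - (35/3)x^2 - (202/9)x + 641/81


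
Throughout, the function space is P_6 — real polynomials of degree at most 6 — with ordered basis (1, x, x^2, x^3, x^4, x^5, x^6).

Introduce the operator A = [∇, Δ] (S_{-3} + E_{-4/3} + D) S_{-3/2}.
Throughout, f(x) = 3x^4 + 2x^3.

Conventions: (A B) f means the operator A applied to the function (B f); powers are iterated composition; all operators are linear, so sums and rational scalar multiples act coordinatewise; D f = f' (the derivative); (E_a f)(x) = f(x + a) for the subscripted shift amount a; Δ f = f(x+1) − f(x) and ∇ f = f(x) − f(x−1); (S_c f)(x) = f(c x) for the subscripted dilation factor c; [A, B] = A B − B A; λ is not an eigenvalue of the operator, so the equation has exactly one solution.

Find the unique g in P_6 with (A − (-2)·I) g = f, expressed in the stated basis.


write g with unknown coordinates in the stated basis and equate coefficients in (A − (-2)·I) g = f
solving from the highest basis element down gives g = (3/2)x^4 + x^3
check: A g = 0
so A g − (-2)·g = 3x^4 + 2x^3 = f ✓

g(x) = (3/2)x^4 + x^3


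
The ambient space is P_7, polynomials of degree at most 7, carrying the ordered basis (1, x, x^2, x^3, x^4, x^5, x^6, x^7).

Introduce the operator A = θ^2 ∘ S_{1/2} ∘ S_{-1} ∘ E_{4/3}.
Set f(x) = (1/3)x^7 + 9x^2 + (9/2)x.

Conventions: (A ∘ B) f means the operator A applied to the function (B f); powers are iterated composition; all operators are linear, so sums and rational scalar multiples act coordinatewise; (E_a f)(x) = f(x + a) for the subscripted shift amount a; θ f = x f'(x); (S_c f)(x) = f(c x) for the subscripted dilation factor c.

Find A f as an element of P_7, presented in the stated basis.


g(x) = -(49/384)x^7 + (7/4)x^6 - (175/18)x^5 + (2240/81)x^4 - (1120/27)x^3 + (9355/243)x^2 - (182003/8748)x

E_{4/3} f = (1/3)x^7 + (28/9)x^6 + (112/9)x^5 + (2240/81)x^4 + (8960/243)x^3 + (9355/243)x^2 + (182003/4374)x + 160726/6561
S_{-1} E_{4/3} f = -(1/3)x^7 + (28/9)x^6 - (112/9)x^5 + (2240/81)x^4 - (8960/243)x^3 + (9355/243)x^2 - (182003/4374)x + 160726/6561
S_{1/2} (S_{-1} ∘ E_{4/3}) f = -(1/384)x^7 + (7/144)x^6 - (7/18)x^5 + (140/81)x^4 - (1120/243)x^3 + (9355/972)x^2 - (182003/8748)x + 160726/6561
θ (S_{1/2} ∘ S_{-1} ∘ E_{4/3}) f = -(7/384)x^7 + (7/24)x^6 - (35/18)x^5 + (560/81)x^4 - (1120/81)x^3 + (9355/486)x^2 - (182003/8748)x
θ θ (S_{1/2} ∘ S_{-1} ∘ E_{4/3}) f = -(49/384)x^7 + (7/4)x^6 - (175/18)x^5 + (2240/81)x^4 - (1120/27)x^3 + (9355/243)x^2 - (182003/8748)x


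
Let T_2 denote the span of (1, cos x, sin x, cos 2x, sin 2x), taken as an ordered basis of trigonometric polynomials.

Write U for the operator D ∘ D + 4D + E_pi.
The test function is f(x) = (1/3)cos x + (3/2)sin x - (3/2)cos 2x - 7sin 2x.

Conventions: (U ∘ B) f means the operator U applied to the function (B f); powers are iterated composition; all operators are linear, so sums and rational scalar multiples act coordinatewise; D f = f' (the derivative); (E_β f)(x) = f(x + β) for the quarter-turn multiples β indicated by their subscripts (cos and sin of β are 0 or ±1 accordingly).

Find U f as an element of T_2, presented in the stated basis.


g(x) = (16/3)cos x - (13/3)sin x - (103/2)cos 2x + 33sin 2x

D f = (3/2)cos x - (1/3)sin x - 14cos 2x + 3sin 2x
D D f = -(1/3)cos x - (3/2)sin x + 6cos 2x + 28sin 2x
D f = (3/2)cos x - (1/3)sin x - 14cos 2x + 3sin 2x
(4D) f = 6cos x - (4/3)sin x - 56cos 2x + 12sin 2x
E_pi f = -(1/3)cos x - (3/2)sin x - (3/2)cos 2x - 7sin 2x
(D ∘ D + 4D + E_pi) f = (16/3)cos x - (13/3)sin x - (103/2)cos 2x + 33sin 2x
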